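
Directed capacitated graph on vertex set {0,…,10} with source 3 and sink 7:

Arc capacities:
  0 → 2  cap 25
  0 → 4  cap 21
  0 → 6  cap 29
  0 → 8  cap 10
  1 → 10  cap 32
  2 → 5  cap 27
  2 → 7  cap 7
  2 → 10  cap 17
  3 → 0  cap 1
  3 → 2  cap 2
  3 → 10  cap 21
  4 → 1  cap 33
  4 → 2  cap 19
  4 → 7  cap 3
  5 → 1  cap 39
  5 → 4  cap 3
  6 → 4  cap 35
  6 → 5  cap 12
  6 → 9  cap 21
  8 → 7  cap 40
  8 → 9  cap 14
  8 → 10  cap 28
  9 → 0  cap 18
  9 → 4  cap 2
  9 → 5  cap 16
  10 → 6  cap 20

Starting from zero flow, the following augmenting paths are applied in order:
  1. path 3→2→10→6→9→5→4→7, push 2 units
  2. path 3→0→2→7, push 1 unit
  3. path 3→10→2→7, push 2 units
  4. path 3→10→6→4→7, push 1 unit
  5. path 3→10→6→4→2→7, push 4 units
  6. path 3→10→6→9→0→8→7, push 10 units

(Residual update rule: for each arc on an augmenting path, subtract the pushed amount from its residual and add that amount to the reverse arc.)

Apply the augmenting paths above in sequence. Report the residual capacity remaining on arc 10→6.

Residual capacity of (10,6): 3

after path 1 (3→2→10→6→9→5→4→7, push 2): res(10,6)=18
after path 2 (3→0→2→7, push 1): res(10,6)=18
after path 3 (3→10→2→7, push 2): res(10,6)=18
after path 4 (3→10→6→4→7, push 1): res(10,6)=17
after path 5 (3→10→6→4→2→7, push 4): res(10,6)=13
after path 6 (3→10→6→9→0→8→7, push 10): res(10,6)=3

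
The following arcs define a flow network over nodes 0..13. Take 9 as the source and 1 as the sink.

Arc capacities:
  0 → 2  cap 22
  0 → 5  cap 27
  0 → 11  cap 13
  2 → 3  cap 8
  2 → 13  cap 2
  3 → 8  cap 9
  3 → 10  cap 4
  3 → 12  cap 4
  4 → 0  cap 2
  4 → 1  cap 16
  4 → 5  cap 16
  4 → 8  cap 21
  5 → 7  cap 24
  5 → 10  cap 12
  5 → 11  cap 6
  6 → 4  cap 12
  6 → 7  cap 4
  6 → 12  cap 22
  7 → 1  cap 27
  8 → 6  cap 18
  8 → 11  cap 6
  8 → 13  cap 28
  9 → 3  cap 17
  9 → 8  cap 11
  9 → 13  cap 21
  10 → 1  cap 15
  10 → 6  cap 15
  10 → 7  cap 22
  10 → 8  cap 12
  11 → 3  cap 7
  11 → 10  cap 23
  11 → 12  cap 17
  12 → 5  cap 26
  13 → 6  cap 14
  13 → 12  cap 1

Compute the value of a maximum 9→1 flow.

augment #1: 9→3→10→1 bottleneck 4, total now 4
augment #2: 9→8→6→4→1 bottleneck 11, total now 15
augment #3: 9→13→6→4→1 bottleneck 1, total now 16
augment #4: 9→13→6→7→1 bottleneck 4, total now 20
augment #5: 9→3→8→11→10→1 bottleneck 6, total now 26
augment #6: 9→3→12→5→7→1 bottleneck 4, total now 30
augment #7: 9→13→12→5→7→1 bottleneck 1, total now 31
augment #8: 9→13→6→12→5→7→1 bottleneck 9, total now 40
augment #9: 9→3→8→6→12→5→7→1 bottleneck 3, total now 43

Maximum flow value: 43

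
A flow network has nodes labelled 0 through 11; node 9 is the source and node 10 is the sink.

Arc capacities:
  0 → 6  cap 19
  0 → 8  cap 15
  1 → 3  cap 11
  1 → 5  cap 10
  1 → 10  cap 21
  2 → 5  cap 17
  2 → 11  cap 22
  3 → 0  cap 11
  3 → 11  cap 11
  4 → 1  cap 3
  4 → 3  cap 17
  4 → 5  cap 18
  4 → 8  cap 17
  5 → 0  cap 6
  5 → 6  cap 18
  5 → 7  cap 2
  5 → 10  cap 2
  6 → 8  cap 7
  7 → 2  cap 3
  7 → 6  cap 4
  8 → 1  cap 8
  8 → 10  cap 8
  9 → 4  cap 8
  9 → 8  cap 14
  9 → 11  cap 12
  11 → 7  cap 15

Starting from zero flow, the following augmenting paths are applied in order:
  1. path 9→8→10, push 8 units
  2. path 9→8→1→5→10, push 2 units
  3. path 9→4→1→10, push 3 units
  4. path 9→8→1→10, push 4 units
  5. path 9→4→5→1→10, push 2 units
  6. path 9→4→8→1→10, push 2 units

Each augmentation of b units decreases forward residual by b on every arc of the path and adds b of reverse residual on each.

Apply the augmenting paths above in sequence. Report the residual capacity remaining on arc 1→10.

after path 1 (9→8→10, push 8): res(1,10)=21
after path 2 (9→8→1→5→10, push 2): res(1,10)=21
after path 3 (9→4→1→10, push 3): res(1,10)=18
after path 4 (9→8→1→10, push 4): res(1,10)=14
after path 5 (9→4→5→1→10, push 2): res(1,10)=12
after path 6 (9→4→8→1→10, push 2): res(1,10)=10

Residual capacity of (1,10): 10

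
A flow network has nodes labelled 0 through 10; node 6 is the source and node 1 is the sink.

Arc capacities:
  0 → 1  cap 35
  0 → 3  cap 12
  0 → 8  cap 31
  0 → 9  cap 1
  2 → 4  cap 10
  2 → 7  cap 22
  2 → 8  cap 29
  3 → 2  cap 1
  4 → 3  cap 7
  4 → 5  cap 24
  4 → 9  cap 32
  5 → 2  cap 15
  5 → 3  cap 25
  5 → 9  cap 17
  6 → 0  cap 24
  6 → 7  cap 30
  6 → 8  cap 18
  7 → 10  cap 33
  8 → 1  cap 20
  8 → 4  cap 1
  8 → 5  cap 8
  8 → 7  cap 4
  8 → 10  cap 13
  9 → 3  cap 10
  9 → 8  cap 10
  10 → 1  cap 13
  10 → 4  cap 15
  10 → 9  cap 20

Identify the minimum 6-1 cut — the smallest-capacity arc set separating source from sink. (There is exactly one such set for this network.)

augment #1: 6→0→1 push 24
augment #2: 6→8→1 push 18
augment #3: 6→7→10→1 push 13
augment #4: 6→7→10→9→8→1 push 2
max flow = 57; residual-reachable set from 6 gives S-side
cut edges (S→T): {(6,0), (8,1), (10,1)} total cap 57

Min-cut arcs: {(6,0), (8,1), (10,1)} (total capacity 57)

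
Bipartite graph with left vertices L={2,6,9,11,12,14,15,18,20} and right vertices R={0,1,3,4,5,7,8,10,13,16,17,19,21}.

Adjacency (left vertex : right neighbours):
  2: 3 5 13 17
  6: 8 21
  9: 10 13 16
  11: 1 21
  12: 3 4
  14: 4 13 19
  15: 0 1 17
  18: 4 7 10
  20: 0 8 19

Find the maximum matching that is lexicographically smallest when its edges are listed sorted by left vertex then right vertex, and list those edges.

|M| = 9 (so the lex-smallest maximum matching has 9 edges)
process left vertices in ascending order; for each, take the smallest-labelled available neighbour that still permits 9 edges overall, or leave it unmatched if none does
lex-smallest matching: {2-3, 6-8, 9-10, 11-1, 12-4, 14-13, 15-0, 18-7, 20-19}

Lex-smallest maximum matching: {(2,3), (6,8), (9,10), (11,1), (12,4), (14,13), (15,0), (18,7), (20,19)}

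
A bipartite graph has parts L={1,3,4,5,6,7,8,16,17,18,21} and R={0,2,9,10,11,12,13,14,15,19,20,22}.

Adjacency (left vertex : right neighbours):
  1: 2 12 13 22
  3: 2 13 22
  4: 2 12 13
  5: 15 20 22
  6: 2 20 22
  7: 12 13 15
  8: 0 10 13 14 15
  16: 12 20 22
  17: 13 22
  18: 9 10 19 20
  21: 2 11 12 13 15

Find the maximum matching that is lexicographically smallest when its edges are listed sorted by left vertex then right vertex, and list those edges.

Lex-smallest maximum matching: {(1,2), (3,13), (4,12), (5,15), (6,20), (8,0), (16,22), (18,9), (21,11)}

|M| = 9 (so the lex-smallest maximum matching has 9 edges)
process left vertices in ascending order; for each, take the smallest-labelled available neighbour that still permits 9 edges overall, or leave it unmatched if none does
lex-smallest matching: {1-2, 3-13, 4-12, 5-15, 6-20, 8-0, 16-22, 18-9, 21-11}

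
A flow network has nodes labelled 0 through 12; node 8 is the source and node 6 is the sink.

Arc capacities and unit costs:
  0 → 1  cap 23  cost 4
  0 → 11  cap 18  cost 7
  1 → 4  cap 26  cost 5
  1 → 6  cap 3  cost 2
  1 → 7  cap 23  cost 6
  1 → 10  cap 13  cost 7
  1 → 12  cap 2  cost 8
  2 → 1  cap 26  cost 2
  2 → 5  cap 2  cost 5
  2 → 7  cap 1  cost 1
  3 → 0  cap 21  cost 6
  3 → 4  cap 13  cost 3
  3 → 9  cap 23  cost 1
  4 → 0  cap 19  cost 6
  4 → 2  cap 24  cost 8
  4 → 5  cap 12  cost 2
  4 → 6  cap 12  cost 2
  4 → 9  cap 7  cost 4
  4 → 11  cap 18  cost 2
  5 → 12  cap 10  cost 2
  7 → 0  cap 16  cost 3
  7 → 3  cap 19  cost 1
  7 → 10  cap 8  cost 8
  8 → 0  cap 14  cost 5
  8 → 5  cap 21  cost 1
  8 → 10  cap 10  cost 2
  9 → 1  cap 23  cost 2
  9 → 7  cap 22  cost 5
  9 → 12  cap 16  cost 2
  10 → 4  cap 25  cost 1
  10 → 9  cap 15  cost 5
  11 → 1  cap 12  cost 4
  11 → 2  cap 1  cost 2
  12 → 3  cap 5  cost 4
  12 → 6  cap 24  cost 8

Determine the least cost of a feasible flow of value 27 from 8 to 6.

shortest-cost path #1: 8→10→4→6 push 10 @ unit cost 5 (adds 50)
shortest-cost path #2: 8→0→1→6 push 3 @ unit cost 11 (adds 33)
shortest-cost path #3: 8→5→12→6 push 10 @ unit cost 11 (adds 110)
shortest-cost path #4: 8→0→1→4→6 push 2 @ unit cost 16 (adds 32)
shortest-cost path #5: 8→0→1→12→6 push 2 @ unit cost 25 (adds 50)
total cost = 275

Minimum cost for 27 units: 275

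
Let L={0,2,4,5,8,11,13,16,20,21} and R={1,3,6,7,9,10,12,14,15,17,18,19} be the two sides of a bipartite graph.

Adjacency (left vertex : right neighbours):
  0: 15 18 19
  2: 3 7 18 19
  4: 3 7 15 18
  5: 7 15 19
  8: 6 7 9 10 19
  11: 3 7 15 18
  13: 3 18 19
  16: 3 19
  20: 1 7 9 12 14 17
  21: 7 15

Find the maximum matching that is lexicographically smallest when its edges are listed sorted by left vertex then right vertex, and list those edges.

Lex-smallest maximum matching: {(0,15), (2,3), (4,7), (5,19), (8,6), (11,18), (20,1)}

|M| = 7 (so the lex-smallest maximum matching has 7 edges)
process left vertices in ascending order; for each, take the smallest-labelled available neighbour that still permits 7 edges overall, or leave it unmatched if none does
lex-smallest matching: {0-15, 2-3, 4-7, 5-19, 8-6, 11-18, 20-1}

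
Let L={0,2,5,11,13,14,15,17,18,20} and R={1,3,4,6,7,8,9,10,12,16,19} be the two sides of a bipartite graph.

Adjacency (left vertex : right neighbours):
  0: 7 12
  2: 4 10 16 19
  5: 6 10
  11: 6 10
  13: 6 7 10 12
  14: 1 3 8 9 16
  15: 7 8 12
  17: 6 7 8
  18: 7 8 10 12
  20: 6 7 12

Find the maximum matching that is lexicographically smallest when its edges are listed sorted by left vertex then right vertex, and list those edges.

Lex-smallest maximum matching: {(0,7), (2,4), (5,6), (11,10), (13,12), (14,1), (15,8)}

|M| = 7 (so the lex-smallest maximum matching has 7 edges)
process left vertices in ascending order; for each, take the smallest-labelled available neighbour that still permits 7 edges overall, or leave it unmatched if none does
lex-smallest matching: {0-7, 2-4, 5-6, 11-10, 13-12, 14-1, 15-8}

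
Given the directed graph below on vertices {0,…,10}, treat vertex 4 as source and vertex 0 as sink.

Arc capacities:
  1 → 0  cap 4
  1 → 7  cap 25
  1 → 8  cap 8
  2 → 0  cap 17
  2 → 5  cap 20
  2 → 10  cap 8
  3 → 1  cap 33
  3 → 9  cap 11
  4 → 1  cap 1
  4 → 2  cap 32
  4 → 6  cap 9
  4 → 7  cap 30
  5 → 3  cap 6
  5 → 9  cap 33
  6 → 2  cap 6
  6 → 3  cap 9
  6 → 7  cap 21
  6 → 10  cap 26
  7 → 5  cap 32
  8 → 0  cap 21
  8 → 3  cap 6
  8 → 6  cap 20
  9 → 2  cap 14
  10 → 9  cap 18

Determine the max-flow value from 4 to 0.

augment #1: 4→1→0 bottleneck 1, total now 1
augment #2: 4→2→0 bottleneck 17, total now 18
augment #3: 4→6→3→1→0 bottleneck 3, total now 21
augment #4: 4→6→3→1→8→0 bottleneck 6, total now 27
augment #5: 4→2→5→3→1→8→0 bottleneck 2, total now 29

Maximum flow value: 29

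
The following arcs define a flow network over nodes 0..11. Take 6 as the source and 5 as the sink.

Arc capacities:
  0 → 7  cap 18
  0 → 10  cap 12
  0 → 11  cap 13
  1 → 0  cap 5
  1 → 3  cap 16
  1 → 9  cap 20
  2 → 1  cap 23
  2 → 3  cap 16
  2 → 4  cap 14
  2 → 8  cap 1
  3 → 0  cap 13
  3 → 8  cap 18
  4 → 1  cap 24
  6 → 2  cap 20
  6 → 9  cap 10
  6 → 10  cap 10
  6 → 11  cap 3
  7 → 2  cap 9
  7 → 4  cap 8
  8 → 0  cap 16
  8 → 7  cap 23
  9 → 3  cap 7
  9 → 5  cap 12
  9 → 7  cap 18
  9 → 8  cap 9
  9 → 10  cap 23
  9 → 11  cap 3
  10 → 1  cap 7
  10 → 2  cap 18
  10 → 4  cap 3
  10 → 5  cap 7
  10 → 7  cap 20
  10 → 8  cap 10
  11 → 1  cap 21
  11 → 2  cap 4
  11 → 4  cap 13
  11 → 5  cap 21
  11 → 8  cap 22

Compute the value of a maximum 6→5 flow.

augment #1: 6→9→5 bottleneck 10, total now 10
augment #2: 6→10→5 bottleneck 7, total now 17
augment #3: 6→11→5 bottleneck 3, total now 20
augment #4: 6→2→1→9→5 bottleneck 2, total now 22
augment #5: 6→2→1→0→11→5 bottleneck 5, total now 27
augment #6: 6→2→1→9→11→5 bottleneck 3, total now 30
augment #7: 6→2→3→0→11→5 bottleneck 8, total now 38

Maximum flow value: 38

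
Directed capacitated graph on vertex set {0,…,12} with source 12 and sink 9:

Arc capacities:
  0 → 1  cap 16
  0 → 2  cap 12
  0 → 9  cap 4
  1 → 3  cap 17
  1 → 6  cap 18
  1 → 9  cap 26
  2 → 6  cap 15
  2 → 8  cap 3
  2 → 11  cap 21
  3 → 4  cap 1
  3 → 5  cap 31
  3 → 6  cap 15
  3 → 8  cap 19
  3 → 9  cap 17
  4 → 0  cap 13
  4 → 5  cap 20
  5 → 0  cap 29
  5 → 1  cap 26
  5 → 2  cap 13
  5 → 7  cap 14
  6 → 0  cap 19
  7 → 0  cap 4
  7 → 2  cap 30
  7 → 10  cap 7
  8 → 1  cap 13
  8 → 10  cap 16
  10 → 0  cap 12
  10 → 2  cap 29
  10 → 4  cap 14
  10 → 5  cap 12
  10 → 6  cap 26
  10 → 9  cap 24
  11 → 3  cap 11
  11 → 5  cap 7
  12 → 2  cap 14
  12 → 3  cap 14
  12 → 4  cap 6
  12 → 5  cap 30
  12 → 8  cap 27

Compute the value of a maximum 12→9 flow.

augment #1: 12→3→9 bottleneck 14, total now 14
augment #2: 12→4→0→9 bottleneck 4, total now 18
augment #3: 12→5→1→9 bottleneck 26, total now 44
augment #4: 12→8→10→9 bottleneck 16, total now 60
augment #5: 12→2→11→3→9 bottleneck 3, total now 63
augment #6: 12→5→7→10→9 bottleneck 4, total now 67
augment #7: 12→4→5→7→10→9 bottleneck 2, total now 69
augment #8: 12→2→11→5→7→10→9 bottleneck 1, total now 70

Maximum flow value: 70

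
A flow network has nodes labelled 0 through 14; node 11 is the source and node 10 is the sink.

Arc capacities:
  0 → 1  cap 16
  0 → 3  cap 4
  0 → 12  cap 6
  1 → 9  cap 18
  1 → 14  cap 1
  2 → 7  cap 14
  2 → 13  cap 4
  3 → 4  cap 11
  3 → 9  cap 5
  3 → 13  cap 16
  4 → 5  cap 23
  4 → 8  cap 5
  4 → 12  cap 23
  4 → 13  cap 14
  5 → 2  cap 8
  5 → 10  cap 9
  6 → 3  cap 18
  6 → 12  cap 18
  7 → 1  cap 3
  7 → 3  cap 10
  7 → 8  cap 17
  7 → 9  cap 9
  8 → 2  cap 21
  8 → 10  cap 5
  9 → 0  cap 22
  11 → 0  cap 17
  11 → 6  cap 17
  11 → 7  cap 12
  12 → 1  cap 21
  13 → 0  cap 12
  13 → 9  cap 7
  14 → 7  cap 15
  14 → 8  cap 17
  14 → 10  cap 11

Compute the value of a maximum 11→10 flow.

Maximum flow value: 15

augment #1: 11→7→8→10 bottleneck 5, total now 5
augment #2: 11→0→1→14→10 bottleneck 1, total now 6
augment #3: 11→0→3→4→5→10 bottleneck 4, total now 10
augment #4: 11→6→3→4→5→10 bottleneck 5, total now 15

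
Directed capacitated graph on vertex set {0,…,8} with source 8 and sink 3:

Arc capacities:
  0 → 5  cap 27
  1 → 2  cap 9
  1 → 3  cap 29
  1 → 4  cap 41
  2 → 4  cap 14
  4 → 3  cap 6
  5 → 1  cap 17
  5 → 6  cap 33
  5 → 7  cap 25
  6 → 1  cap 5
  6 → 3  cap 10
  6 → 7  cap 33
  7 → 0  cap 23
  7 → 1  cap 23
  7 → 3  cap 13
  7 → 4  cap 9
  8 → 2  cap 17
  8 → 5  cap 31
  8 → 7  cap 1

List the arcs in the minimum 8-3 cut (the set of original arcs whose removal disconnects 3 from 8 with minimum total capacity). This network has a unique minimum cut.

Min-cut arcs: {(4,3), (8,5), (8,7)} (total capacity 38)

augment #1: 8→7→3 push 1
augment #2: 8→2→4→3 push 6
augment #3: 8→5→1→3 push 17
augment #4: 8→5→6→3 push 10
augment #5: 8→5→7→3 push 4
max flow = 38; residual-reachable set from 8 gives S-side
cut edges (S→T): {(4,3), (8,5), (8,7)} total cap 38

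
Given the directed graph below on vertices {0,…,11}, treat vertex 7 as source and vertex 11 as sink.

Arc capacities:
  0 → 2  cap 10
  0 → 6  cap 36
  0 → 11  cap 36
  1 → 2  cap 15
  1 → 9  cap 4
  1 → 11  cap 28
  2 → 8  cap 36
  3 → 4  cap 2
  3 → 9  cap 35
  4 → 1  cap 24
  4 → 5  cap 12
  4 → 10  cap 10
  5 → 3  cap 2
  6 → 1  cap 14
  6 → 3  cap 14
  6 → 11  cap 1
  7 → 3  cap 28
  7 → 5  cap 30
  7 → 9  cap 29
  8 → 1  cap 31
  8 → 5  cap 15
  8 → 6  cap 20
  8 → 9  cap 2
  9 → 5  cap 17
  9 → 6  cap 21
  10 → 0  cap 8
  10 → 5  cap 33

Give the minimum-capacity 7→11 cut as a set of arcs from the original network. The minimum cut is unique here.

augment #1: 7→9→6→11 push 1
augment #2: 7→3→4→1→11 push 2
augment #3: 7→9→6→1→11 push 14
max flow = 17; residual-reachable set from 7 gives S-side
cut edges (S→T): {(3,4), (6,1), (6,11)} total cap 17

Min-cut arcs: {(3,4), (6,1), (6,11)} (total capacity 17)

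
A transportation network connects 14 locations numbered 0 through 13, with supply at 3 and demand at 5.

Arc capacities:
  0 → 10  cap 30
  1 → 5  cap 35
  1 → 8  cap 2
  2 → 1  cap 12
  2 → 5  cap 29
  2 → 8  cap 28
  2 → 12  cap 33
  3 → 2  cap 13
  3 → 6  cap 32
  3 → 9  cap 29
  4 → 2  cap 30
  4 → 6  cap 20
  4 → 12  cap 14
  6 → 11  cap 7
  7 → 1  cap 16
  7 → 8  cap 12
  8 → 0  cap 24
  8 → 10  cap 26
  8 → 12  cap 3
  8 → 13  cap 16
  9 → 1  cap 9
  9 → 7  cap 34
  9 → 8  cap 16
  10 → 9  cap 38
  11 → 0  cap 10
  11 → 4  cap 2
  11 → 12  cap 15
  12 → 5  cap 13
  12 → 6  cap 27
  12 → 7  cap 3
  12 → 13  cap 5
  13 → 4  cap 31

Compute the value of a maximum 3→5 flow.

augment #1: 3→2→5 bottleneck 13, total now 13
augment #2: 3→9→1→5 bottleneck 9, total now 22
augment #3: 3→6→11→12→5 bottleneck 7, total now 29
augment #4: 3→9→7→1→5 bottleneck 16, total now 45
augment #5: 3→9→8→12→5 bottleneck 3, total now 48
augment #6: 3→9→8→13→4→2→5 bottleneck 1, total now 49

Maximum flow value: 49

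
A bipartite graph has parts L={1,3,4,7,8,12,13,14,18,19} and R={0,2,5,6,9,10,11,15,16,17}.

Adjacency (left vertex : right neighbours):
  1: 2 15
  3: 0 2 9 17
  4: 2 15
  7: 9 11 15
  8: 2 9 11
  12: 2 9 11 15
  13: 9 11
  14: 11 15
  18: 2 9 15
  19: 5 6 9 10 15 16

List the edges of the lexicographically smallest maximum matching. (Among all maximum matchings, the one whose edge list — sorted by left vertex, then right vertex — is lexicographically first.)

Lex-smallest maximum matching: {(1,2), (3,0), (4,15), (7,9), (8,11), (19,5)}

|M| = 6 (so the lex-smallest maximum matching has 6 edges)
process left vertices in ascending order; for each, take the smallest-labelled available neighbour that still permits 6 edges overall, or leave it unmatched if none does
lex-smallest matching: {1-2, 3-0, 4-15, 7-9, 8-11, 19-5}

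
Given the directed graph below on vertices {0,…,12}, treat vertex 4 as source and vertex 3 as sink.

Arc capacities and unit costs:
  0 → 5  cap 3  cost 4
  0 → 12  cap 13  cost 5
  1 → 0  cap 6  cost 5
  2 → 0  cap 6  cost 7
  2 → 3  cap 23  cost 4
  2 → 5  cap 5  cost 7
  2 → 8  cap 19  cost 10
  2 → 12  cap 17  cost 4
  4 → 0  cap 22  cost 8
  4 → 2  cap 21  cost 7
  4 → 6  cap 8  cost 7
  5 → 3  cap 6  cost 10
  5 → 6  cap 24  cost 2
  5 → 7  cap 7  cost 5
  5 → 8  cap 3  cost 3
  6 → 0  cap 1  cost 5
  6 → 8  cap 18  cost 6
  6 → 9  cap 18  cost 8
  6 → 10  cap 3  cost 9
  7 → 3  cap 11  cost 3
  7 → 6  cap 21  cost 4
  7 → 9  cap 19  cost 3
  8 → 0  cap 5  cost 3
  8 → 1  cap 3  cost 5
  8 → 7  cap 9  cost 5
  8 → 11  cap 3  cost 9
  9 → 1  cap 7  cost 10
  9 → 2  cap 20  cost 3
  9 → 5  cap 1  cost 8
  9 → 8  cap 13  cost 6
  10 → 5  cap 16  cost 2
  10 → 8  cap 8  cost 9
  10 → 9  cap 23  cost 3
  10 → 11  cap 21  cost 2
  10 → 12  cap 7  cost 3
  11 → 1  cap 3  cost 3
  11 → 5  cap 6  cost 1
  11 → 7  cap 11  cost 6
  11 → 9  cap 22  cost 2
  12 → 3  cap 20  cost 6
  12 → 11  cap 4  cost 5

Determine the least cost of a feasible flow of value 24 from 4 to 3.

shortest-cost path #1: 4→2→3 push 21 @ unit cost 11 (adds 231)
shortest-cost path #2: 4→0→12→3 push 3 @ unit cost 19 (adds 57)
total cost = 288

Minimum cost for 24 units: 288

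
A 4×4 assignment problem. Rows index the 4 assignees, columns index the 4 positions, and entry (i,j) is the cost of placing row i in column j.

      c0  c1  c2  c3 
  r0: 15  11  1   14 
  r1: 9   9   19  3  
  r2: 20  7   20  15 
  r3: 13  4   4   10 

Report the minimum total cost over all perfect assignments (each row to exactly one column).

optimal assignment: row0→col2 (cost 1), row1→col3 (cost 3), row2→col1 (cost 7), row3→col0 (cost 13)
total = 1 + 3 + 7 + 13 = 24

Minimum assignment cost: 24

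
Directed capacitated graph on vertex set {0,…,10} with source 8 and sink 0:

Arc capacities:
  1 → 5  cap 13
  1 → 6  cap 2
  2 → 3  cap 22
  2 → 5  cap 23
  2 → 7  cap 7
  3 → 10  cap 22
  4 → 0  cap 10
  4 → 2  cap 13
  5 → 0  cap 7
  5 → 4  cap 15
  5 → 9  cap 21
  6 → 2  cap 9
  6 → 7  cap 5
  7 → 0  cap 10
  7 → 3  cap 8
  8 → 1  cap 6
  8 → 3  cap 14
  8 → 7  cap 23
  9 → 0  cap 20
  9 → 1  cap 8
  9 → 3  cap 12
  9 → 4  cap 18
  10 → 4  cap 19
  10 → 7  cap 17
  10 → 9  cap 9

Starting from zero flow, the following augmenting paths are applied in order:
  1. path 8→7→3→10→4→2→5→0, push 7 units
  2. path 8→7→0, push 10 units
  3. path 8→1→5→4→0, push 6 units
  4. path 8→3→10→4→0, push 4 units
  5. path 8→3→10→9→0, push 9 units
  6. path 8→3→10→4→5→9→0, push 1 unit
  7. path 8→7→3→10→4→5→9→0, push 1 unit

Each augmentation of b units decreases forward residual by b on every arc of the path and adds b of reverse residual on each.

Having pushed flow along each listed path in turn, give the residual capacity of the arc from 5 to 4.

after path 1 (8→7→3→10→4→2→5→0, push 7): res(5,4)=15
after path 2 (8→7→0, push 10): res(5,4)=15
after path 3 (8→1→5→4→0, push 6): res(5,4)=9
after path 4 (8→3→10→4→0, push 4): res(5,4)=9
after path 5 (8→3→10→9→0, push 9): res(5,4)=9
after path 6 (8→3→10→4→5→9→0, push 1): res(5,4)=10
after path 7 (8→7→3→10→4→5→9→0, push 1): res(5,4)=11

Residual capacity of (5,4): 11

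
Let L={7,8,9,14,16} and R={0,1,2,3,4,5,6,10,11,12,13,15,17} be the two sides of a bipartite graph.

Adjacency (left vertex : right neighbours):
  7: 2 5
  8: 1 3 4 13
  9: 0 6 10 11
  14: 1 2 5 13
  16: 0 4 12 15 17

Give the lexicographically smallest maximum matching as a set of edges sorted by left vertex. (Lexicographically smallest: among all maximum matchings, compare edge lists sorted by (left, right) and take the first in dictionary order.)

|M| = 5 (so the lex-smallest maximum matching has 5 edges)
process left vertices in ascending order; for each, take the smallest-labelled available neighbour that still permits 5 edges overall, or leave it unmatched if none does
lex-smallest matching: {7-2, 8-1, 9-0, 14-5, 16-4}

Lex-smallest maximum matching: {(7,2), (8,1), (9,0), (14,5), (16,4)}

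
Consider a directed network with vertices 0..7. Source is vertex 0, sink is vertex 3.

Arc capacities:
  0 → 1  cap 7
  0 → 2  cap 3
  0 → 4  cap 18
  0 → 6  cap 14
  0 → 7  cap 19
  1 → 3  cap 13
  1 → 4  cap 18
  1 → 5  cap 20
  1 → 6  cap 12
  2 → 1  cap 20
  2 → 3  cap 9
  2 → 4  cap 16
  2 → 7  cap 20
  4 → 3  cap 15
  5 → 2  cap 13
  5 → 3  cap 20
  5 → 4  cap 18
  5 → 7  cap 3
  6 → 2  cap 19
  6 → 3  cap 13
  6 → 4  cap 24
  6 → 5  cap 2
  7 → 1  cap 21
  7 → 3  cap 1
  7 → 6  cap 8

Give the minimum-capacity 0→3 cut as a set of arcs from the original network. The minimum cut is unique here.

Min-cut arcs: {(0,1), (0,2), (0,6), (0,7), (4,3)} (total capacity 58)

augment #1: 0→1→3 push 7
augment #2: 0→2→3 push 3
augment #3: 0→4→3 push 15
augment #4: 0→6→3 push 13
augment #5: 0→7→3 push 1
augment #6: 0→6→2→3 push 1
augment #7: 0→7→1→3 push 6
augment #8: 0→7→1→5→3 push 12
max flow = 58; residual-reachable set from 0 gives S-side
cut edges (S→T): {(0,1), (0,2), (0,6), (0,7), (4,3)} total cap 58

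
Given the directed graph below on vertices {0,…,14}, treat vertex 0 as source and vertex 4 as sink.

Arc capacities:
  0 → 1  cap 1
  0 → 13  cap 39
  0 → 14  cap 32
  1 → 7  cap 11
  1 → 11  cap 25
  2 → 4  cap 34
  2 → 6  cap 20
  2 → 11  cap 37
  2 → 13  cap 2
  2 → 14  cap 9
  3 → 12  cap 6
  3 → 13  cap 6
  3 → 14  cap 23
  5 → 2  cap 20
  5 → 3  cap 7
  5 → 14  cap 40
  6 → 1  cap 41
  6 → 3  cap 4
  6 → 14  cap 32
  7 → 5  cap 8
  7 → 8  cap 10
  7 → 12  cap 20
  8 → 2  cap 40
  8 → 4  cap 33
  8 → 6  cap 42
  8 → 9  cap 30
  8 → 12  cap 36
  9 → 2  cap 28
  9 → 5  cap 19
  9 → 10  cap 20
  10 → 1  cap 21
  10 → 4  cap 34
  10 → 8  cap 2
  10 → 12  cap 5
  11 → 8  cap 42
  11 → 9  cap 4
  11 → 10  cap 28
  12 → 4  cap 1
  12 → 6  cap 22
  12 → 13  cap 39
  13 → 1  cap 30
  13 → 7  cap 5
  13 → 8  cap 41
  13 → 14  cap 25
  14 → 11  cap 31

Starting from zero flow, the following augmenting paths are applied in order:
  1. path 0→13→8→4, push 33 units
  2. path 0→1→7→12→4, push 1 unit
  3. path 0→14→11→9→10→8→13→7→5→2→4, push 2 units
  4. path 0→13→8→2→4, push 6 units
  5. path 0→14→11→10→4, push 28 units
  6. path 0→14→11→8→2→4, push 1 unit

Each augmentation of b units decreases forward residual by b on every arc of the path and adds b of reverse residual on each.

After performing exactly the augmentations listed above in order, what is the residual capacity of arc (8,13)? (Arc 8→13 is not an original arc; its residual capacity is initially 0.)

after path 1 (0→13→8→4, push 33): res(8,13)=33
after path 2 (0→1→7→12→4, push 1): res(8,13)=33
after path 3 (0→14→11→9→10→8→13→7→5→2→4, push 2): res(8,13)=31
after path 4 (0→13→8→2→4, push 6): res(8,13)=37
after path 5 (0→14→11→10→4, push 28): res(8,13)=37
after path 6 (0→14→11→8→2→4, push 1): res(8,13)=37

Residual capacity of (8,13): 37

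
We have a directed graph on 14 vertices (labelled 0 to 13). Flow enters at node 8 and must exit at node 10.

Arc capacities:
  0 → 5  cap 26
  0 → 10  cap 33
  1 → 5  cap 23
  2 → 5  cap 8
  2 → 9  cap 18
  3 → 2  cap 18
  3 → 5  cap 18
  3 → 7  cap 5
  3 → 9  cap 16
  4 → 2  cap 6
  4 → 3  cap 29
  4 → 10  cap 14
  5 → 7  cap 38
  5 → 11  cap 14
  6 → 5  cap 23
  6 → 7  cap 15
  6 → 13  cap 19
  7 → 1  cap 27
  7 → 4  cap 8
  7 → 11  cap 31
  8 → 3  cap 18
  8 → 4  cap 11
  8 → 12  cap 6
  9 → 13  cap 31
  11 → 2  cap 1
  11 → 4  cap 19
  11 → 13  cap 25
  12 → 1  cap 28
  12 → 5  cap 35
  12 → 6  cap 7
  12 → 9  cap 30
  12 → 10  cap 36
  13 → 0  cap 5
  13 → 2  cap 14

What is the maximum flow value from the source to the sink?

Maximum flow value: 25

augment #1: 8→4→10 bottleneck 11, total now 11
augment #2: 8→12→10 bottleneck 6, total now 17
augment #3: 8→3→7→4→10 bottleneck 3, total now 20
augment #4: 8→3→9→13→0→10 bottleneck 5, total now 25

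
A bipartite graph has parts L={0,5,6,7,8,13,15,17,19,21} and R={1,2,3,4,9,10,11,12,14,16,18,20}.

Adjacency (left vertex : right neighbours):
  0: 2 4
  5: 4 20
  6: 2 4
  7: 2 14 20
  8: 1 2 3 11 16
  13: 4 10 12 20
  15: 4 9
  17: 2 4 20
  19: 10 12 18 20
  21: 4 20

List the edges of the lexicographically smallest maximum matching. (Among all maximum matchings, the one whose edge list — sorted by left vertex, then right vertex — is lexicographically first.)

|M| = 8 (so the lex-smallest maximum matching has 8 edges)
process left vertices in ascending order; for each, take the smallest-labelled available neighbour that still permits 8 edges overall, or leave it unmatched if none does
lex-smallest matching: {0-2, 5-4, 7-14, 8-1, 13-10, 15-9, 17-20, 19-12}

Lex-smallest maximum matching: {(0,2), (5,4), (7,14), (8,1), (13,10), (15,9), (17,20), (19,12)}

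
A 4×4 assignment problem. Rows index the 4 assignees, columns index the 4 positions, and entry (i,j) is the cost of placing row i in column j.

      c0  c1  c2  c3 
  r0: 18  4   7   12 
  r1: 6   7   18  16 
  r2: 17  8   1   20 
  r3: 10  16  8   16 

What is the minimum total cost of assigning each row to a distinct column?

optimal assignment: row0→col1 (cost 4), row1→col0 (cost 6), row2→col2 (cost 1), row3→col3 (cost 16)
total = 4 + 6 + 1 + 16 = 27

Minimum assignment cost: 27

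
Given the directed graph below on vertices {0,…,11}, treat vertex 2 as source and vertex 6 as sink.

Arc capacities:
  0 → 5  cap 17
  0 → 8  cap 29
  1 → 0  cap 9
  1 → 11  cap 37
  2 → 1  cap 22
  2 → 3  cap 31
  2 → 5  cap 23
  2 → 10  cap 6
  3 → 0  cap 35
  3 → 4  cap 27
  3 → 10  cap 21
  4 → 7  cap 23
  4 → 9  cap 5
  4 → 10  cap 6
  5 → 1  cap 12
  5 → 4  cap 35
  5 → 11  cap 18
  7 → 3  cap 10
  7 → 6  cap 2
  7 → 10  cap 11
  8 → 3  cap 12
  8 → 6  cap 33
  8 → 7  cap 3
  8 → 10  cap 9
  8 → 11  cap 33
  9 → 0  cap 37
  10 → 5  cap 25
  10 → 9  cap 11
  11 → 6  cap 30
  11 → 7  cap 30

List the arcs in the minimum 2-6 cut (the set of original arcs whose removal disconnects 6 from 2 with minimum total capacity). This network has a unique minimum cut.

augment #1: 2→1→11→6 push 22
augment #2: 2→5→11→6 push 8
augment #3: 2→3→0→8→6 push 29
augment #4: 2→3→4→7→6 push 2
max flow = 61; residual-reachable set from 2 gives S-side
cut edges (S→T): {(0,8), (7,6), (11,6)} total cap 61

Min-cut arcs: {(0,8), (7,6), (11,6)} (total capacity 61)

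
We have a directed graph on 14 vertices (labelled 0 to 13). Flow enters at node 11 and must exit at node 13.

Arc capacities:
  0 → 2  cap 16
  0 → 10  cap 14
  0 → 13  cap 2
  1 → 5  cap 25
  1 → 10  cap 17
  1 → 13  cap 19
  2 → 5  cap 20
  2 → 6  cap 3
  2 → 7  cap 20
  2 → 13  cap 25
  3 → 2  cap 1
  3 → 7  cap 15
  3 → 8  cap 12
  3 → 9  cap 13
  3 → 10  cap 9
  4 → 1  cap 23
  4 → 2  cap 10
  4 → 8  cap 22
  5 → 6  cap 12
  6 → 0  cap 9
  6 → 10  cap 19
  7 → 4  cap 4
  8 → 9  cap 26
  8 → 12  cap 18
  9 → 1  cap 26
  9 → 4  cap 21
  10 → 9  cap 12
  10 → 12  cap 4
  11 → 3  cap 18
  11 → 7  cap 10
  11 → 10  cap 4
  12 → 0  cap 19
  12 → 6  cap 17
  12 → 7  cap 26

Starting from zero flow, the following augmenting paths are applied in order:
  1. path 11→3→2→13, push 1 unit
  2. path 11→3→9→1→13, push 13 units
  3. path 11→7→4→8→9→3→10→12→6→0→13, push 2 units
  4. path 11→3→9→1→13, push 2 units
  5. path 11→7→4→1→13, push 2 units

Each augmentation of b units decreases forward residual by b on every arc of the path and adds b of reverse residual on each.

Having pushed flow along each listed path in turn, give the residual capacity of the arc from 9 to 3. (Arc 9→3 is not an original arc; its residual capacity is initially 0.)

after path 1 (11→3→2→13, push 1): res(9,3)=0
after path 2 (11→3→9→1→13, push 13): res(9,3)=13
after path 3 (11→7→4→8→9→3→10→12→6→0→13, push 2): res(9,3)=11
after path 4 (11→3→9→1→13, push 2): res(9,3)=13
after path 5 (11→7→4→1→13, push 2): res(9,3)=13

Residual capacity of (9,3): 13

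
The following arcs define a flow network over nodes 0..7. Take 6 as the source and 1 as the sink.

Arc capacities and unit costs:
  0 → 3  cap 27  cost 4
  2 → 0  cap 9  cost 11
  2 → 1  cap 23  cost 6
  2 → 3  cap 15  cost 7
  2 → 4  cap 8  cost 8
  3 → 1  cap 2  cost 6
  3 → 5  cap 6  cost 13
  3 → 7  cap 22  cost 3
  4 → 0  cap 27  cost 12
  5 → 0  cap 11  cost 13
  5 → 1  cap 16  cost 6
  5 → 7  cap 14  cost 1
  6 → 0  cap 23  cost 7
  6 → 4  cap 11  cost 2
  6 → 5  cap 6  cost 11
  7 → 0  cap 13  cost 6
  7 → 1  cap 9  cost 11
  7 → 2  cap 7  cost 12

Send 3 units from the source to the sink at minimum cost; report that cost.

shortest-cost path #1: 6→0→3→1 push 2 @ unit cost 17 (adds 34)
shortest-cost path #2: 6→5→1 push 1 @ unit cost 17 (adds 17)
total cost = 51

Minimum cost for 3 units: 51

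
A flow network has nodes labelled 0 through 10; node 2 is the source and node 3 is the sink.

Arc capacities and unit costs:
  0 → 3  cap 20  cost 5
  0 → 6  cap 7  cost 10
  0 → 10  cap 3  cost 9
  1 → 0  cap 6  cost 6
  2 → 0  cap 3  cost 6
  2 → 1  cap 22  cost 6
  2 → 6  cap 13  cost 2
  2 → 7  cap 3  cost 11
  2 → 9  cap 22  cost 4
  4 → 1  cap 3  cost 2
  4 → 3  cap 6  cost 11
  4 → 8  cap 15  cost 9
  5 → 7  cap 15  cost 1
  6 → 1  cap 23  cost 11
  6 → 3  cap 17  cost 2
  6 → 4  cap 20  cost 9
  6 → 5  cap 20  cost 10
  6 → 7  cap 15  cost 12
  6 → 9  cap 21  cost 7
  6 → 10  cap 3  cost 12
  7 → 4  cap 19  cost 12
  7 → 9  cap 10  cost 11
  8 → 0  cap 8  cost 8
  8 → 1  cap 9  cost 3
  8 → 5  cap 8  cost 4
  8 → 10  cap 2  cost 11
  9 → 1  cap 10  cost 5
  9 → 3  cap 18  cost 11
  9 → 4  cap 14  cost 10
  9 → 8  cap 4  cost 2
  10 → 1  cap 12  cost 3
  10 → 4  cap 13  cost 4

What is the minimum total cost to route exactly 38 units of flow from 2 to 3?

Minimum cost for 38 units: 423

shortest-cost path #1: 2→6→3 push 13 @ unit cost 4 (adds 52)
shortest-cost path #2: 2→0→3 push 3 @ unit cost 11 (adds 33)
shortest-cost path #3: 2→9→3 push 18 @ unit cost 15 (adds 270)
shortest-cost path #4: 2→1→0→3 push 4 @ unit cost 17 (adds 68)
total cost = 423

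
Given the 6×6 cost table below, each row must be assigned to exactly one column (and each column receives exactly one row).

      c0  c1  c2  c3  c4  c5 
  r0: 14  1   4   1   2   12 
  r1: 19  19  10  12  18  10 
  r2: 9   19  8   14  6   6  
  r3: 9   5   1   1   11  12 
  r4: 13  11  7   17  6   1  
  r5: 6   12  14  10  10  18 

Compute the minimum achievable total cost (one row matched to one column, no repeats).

Minimum assignment cost: 25

optimal assignment: row0→col1 (cost 1), row1→col2 (cost 10), row2→col4 (cost 6), row3→col3 (cost 1), row4→col5 (cost 1), row5→col0 (cost 6)
total = 1 + 10 + 6 + 1 + 1 + 6 = 25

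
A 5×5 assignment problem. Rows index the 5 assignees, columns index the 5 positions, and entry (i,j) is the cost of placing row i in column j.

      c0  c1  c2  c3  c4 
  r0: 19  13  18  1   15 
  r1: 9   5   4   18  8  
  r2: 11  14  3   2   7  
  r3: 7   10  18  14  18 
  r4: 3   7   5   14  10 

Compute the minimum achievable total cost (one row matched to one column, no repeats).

Minimum assignment cost: 25

one of 3 optimal assignments: row0→col3 (cost 1), row1→col1 (cost 5), row2→col4 (cost 7), row3→col0 (cost 7), row4→col2 (cost 5)
total = 1 + 5 + 7 + 7 + 5 = 25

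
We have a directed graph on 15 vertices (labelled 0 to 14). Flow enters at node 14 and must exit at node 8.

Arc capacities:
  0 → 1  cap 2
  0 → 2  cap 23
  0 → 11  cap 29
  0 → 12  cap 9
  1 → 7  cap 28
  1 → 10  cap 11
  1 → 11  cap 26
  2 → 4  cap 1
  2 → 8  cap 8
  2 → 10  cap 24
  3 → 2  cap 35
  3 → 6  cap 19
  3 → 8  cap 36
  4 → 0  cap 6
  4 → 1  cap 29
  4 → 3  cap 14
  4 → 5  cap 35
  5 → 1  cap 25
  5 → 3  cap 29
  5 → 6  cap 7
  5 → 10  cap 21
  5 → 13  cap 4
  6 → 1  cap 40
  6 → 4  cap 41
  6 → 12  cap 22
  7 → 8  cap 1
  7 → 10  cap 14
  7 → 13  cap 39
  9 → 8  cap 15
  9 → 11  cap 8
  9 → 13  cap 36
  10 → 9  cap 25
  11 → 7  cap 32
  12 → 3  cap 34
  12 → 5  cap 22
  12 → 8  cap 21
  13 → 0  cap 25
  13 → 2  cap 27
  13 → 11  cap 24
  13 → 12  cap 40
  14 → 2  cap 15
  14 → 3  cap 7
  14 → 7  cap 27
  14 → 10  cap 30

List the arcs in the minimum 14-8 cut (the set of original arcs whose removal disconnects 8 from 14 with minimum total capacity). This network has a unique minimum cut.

Min-cut arcs: {(2,4), (2,8), (10,9), (14,3), (14,7)} (total capacity 68)

augment #1: 14→2→8 push 8
augment #2: 14→3→8 push 7
augment #3: 14→7→8 push 1
augment #4: 14→10→9→8 push 15
augment #5: 14→2→4→3→8 push 1
augment #6: 14→7→13→12→8 push 21
augment #7: 14→7→13→12→3→8 push 5
augment #8: 14→10→9→13→12→3→8 push 10
max flow = 68; residual-reachable set from 14 gives S-side
cut edges (S→T): {(2,4), (2,8), (10,9), (14,3), (14,7)} total cap 68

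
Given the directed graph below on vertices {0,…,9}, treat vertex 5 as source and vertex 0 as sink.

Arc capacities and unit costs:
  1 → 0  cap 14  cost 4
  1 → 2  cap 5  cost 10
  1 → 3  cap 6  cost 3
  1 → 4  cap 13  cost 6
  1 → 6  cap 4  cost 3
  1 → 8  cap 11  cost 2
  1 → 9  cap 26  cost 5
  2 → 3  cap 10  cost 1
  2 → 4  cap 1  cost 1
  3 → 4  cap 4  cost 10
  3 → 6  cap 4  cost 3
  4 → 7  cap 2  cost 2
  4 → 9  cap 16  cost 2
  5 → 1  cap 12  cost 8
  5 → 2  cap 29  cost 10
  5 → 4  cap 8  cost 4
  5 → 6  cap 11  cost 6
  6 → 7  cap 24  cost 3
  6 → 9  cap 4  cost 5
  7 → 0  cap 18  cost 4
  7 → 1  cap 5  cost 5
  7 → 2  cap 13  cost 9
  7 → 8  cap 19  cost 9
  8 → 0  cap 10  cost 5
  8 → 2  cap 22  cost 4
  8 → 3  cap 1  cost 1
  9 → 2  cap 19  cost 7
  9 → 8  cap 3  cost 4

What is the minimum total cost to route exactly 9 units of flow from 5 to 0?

shortest-cost path #1: 5→4→7→0 push 2 @ unit cost 10 (adds 20)
shortest-cost path #2: 5→1→0 push 7 @ unit cost 12 (adds 84)
total cost = 104

Minimum cost for 9 units: 104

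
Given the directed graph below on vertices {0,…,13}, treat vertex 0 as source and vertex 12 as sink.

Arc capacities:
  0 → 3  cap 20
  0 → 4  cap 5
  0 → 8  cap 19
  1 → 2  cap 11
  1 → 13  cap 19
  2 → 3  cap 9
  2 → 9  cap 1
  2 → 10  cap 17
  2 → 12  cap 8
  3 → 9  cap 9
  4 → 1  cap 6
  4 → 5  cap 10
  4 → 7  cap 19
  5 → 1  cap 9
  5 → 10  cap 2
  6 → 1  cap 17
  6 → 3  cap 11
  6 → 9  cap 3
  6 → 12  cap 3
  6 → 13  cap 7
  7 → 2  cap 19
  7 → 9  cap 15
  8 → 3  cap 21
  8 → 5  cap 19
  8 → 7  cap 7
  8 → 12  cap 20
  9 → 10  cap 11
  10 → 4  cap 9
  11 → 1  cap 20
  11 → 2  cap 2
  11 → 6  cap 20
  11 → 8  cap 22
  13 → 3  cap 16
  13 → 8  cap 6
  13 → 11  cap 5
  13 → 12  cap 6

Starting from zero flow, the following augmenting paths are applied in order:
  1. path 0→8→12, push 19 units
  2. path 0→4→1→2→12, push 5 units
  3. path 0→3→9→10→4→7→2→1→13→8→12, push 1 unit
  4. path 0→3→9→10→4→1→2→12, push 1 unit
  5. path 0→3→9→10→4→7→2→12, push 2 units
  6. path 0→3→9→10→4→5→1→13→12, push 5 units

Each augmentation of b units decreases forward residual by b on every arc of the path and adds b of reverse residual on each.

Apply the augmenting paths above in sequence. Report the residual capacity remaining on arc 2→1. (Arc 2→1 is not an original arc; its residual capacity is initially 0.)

Residual capacity of (2,1): 5

after path 1 (0→8→12, push 19): res(2,1)=0
after path 2 (0→4→1→2→12, push 5): res(2,1)=5
after path 3 (0→3→9→10→4→7→2→1→13→8→12, push 1): res(2,1)=4
after path 4 (0→3→9→10→4→1→2→12, push 1): res(2,1)=5
after path 5 (0→3→9→10→4→7→2→12, push 2): res(2,1)=5
after path 6 (0→3→9→10→4→5→1→13→12, push 5): res(2,1)=5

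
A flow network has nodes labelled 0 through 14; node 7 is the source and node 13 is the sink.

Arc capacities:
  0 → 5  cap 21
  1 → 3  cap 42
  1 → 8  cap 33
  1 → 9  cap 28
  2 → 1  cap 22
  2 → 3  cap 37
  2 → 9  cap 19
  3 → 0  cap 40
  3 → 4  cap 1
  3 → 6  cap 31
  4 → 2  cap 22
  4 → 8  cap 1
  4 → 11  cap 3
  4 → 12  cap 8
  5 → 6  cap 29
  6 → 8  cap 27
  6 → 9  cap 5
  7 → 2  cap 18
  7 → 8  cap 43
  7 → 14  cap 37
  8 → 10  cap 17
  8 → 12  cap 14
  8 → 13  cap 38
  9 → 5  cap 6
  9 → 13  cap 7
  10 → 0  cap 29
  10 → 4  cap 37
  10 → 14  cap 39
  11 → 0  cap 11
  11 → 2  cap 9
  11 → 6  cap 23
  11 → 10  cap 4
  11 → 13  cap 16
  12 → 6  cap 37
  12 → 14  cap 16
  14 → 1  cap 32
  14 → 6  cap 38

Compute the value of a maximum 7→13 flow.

augment #1: 7→8→13 bottleneck 38, total now 38
augment #2: 7→2→9→13 bottleneck 7, total now 45
augment #3: 7→2→3→4→11→13 bottleneck 1, total now 46
augment #4: 7→8→10→4→11→13 bottleneck 2, total now 48

Maximum flow value: 48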